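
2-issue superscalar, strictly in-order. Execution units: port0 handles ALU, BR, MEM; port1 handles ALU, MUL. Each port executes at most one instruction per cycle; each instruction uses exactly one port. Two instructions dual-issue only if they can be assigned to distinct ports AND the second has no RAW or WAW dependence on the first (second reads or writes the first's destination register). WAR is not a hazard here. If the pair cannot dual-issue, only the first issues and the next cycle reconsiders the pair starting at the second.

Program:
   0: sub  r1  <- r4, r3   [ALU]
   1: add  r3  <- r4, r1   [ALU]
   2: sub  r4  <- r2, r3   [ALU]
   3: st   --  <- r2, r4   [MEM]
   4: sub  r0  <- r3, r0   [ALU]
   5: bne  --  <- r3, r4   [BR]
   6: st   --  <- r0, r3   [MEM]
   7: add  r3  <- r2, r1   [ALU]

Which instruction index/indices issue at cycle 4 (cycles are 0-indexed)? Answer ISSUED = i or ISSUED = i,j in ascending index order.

t=0 i0:sub ; RAW r1
t=1 i1:add ; RAW r3
t=2 i2:sub ; RAW r4
t=3 i3,i4:st sub ; pair
t=4 i5:bne ; no-port BR/MEM
t=5 i6,i7:st add ; pair

ISSUED = 5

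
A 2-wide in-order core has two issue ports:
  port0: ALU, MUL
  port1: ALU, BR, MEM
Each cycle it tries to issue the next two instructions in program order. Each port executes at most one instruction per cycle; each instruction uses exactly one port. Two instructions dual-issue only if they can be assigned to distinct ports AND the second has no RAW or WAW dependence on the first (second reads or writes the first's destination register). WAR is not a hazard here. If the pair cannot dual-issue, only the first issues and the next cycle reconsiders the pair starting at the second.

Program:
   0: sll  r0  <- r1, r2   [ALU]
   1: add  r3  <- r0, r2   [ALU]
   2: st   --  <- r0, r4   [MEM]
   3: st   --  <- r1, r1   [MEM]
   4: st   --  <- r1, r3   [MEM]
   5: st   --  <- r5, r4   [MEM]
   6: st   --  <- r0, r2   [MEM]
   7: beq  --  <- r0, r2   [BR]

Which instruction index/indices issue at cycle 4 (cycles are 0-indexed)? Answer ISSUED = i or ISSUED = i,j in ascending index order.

ISSUED = 5

t=0 i0:sll ; RAW r0
t=1 i1&i2:add;st ; dual
t=2 i3:st ; no-port MEM/MEM
t=3 i4:st ; no-port MEM/MEM
t=4 i5:st ; no-port MEM/MEM
t=5 i6:st ; no-port MEM/BR
t=6 i7:beq ; tail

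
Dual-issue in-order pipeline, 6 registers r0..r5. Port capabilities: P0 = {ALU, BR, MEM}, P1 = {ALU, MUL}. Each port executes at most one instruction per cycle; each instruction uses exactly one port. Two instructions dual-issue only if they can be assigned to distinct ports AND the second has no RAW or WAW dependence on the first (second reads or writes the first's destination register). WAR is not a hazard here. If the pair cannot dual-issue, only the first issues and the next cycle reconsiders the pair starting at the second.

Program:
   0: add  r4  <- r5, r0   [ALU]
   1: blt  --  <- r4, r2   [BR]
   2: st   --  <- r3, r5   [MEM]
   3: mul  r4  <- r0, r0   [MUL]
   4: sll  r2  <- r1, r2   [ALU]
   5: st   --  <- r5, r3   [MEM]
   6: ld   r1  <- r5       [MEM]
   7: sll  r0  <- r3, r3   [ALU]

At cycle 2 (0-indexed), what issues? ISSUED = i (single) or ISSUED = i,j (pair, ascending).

#0 head=0: add i0 RAW r4
#1 head=1: blt i1 no-port BR/MEM
#2 head=2: st;mul i2,i3 dual
#3 head=4: sll;st i4,i5 dual
#4 head=6: ld;sll i6,i7 dual

ISSUED = 2,3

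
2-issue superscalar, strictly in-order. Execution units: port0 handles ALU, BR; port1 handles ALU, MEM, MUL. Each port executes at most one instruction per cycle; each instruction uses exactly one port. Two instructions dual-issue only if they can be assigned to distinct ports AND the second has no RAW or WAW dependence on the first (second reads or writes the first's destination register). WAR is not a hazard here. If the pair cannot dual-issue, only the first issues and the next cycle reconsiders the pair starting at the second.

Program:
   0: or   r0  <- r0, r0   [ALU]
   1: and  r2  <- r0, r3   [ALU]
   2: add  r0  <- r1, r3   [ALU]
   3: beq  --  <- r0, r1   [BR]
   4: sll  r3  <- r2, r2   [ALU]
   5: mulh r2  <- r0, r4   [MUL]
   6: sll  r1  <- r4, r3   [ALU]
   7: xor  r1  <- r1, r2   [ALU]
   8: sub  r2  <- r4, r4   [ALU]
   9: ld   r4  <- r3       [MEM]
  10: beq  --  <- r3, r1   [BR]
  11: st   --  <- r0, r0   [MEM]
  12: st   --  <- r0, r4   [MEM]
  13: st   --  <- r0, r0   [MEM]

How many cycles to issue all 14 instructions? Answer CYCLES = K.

CYCLES = 9

c0: i0 or.ALU  RAW r0
c1: i1&i2 and.ALU+add.ALU  pair
c2: i3&i4 beq.BR+sll.ALU  pair
c3: i5&i6 mulh.MUL+sll.ALU  pair
c4: i7&i8 xor.ALU+sub.ALU  pair
c5: i9&i10 ld.MEM+beq.BR  pair
c6: i11 st.MEM  no-port MEM/MEM
c7: i12 st.MEM  no-port MEM/MEM
c8: i13 st.MEM  tail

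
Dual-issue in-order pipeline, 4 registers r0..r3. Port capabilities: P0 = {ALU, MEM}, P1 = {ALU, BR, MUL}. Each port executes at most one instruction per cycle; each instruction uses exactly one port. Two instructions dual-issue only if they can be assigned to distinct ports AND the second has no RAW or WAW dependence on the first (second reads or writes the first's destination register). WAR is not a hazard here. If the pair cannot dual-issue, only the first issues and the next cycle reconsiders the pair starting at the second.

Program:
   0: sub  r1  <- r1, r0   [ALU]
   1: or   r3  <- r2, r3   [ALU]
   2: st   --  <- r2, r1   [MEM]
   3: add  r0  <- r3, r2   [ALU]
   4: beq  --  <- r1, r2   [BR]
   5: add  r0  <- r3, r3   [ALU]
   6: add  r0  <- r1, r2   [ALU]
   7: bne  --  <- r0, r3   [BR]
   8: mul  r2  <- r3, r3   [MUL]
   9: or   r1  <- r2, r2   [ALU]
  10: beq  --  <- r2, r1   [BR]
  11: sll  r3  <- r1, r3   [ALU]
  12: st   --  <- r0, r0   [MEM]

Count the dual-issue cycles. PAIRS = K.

0. sub.ALU;or.ALU @i0/i1  | dual
1. st.MEM;add.ALU @i2/i3  | dual
2. beq.BR;add.ALU @i4/i5  | dual
3. add.ALU @i6  | RAW r0
4. bne.BR @i7  | no-port BR/MUL
5. mul.MUL @i8  | RAW r2
6. or.ALU @i9  | RAW r1
7. beq.BR;sll.ALU @i10/i11  | dual
8. st.MEM @i12  | tail

PAIRS = 4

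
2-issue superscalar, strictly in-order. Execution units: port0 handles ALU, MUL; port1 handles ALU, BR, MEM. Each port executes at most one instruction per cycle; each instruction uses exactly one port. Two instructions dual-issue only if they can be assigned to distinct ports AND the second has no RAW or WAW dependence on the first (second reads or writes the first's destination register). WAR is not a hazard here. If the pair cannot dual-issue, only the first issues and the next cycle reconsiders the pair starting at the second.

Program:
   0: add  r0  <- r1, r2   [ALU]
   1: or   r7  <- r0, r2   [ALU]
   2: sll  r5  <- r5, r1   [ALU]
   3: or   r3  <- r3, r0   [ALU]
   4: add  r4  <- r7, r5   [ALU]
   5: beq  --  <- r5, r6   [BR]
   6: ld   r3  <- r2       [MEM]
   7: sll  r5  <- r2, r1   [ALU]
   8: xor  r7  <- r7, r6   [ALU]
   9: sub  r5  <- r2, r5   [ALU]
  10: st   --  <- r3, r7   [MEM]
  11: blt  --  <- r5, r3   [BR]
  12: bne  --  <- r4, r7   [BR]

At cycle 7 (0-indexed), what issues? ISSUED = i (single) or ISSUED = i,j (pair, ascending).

ISSUED = 11

t=0 i0:add ; RAW r0
t=1 i1/i2:or;sll ; dual
t=2 i3/i4:or;add ; dual
t=3 i5:beq ; no-port BR/MEM
t=4 i6/i7:ld;sll ; dual
t=5 i8/i9:xor;sub ; dual
t=6 i10:st ; no-port MEM/BR
t=7 i11:blt ; no-port BR/BR
t=8 i12:bne ; tail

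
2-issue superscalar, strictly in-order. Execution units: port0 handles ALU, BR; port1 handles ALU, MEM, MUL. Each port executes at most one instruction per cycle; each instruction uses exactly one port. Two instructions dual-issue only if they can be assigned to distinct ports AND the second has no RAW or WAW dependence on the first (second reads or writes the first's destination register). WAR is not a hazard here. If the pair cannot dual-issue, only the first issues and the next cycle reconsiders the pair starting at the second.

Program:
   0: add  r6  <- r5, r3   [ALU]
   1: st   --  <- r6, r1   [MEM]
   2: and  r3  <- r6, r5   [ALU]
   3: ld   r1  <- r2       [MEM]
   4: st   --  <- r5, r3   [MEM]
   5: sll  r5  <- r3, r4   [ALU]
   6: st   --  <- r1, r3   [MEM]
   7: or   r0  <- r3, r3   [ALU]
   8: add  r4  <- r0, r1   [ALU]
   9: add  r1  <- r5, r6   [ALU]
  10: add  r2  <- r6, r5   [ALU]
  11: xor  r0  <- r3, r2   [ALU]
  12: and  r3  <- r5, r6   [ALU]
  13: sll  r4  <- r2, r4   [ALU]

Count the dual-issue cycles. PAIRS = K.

t=0 i0:add ; RAW r6
t=1 i1+i2:st/and ; dual
t=2 i3:ld ; no-port MEM/MEM
t=3 i4+i5:st/sll ; dual
t=4 i6+i7:st/or ; dual
t=5 i8+i9:add/add ; dual
t=6 i10:add ; RAW r2
t=7 i11+i12:xor/and ; dual
t=8 i13:sll ; tail

PAIRS = 5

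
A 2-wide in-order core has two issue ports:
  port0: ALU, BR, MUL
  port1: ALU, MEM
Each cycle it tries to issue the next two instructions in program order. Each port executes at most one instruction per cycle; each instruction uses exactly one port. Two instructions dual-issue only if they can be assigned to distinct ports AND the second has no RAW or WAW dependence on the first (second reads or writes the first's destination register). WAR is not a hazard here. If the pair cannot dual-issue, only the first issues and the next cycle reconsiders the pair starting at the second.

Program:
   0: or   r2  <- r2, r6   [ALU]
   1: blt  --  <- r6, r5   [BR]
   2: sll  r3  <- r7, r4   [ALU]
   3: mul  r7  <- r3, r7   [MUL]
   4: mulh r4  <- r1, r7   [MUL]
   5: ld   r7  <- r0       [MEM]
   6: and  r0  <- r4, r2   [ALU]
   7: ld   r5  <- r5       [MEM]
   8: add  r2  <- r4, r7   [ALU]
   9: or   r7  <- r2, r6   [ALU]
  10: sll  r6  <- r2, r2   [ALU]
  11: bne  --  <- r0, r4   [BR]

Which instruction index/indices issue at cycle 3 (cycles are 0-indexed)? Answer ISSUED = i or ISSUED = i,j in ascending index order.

ISSUED = 4,5

t=0 i0/i1:or.ALU+blt.BR ; pair
t=1 i2:sll.ALU ; RAW r3
t=2 i3:mul.MUL ; no-port MUL/MUL
t=3 i4/i5:mulh.MUL+ld.MEM ; pair
t=4 i6/i7:and.ALU+ld.MEM ; pair
t=5 i8:add.ALU ; RAW r2
t=6 i9/i10:or.ALU+sll.ALU ; pair
t=7 i11:bne.BR ; tail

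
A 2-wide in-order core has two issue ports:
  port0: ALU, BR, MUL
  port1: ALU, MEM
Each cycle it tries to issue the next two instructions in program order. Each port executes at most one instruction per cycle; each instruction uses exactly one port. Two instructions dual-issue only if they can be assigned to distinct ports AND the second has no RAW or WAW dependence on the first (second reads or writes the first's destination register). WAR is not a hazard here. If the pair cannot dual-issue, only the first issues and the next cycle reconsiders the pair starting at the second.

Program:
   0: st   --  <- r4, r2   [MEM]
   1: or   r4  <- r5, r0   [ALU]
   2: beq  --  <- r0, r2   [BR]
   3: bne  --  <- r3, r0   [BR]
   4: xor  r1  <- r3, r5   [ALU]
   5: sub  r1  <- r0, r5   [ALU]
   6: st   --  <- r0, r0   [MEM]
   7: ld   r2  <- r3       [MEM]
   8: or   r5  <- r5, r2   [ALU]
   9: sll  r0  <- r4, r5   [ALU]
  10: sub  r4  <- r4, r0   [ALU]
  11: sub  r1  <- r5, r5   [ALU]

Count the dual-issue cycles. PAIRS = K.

  cy0 -> i0,i1 (st.MEM/or.ALU) pair
  cy1 -> i2 (beq.BR) no-port BR/BR
  cy2 -> i3,i4 (bne.BR/xor.ALU) pair
  cy3 -> i5,i6 (sub.ALU/st.MEM) pair
  cy4 -> i7 (ld.MEM) RAW r2
  cy5 -> i8 (or.ALU) RAW r5
  cy6 -> i9 (sll.ALU) RAW r0
  cy7 -> i10,i11 (sub.ALU/sub.ALU) pair

PAIRS = 4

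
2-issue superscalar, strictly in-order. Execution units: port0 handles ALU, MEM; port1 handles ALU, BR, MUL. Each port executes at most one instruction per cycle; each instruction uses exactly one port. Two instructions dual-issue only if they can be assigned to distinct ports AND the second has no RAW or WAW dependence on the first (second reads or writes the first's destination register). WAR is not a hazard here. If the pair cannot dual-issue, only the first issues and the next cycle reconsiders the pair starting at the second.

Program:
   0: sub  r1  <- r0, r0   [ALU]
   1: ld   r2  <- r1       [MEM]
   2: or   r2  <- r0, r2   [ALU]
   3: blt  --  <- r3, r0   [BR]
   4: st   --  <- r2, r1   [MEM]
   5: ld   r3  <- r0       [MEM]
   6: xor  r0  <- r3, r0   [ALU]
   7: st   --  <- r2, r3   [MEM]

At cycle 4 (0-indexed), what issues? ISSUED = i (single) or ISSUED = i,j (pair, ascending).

ISSUED = 5

[0] i0  sub.ALU  -- RAW r1
[1] i1  ld.MEM  -- RAW+WAW r2
[2] i2+i3  or.ALU/blt.BR  -- dual
[3] i4  st.MEM  -- no-port MEM/MEM
[4] i5  ld.MEM  -- RAW r3
[5] i6+i7  xor.ALU/st.MEM  -- dual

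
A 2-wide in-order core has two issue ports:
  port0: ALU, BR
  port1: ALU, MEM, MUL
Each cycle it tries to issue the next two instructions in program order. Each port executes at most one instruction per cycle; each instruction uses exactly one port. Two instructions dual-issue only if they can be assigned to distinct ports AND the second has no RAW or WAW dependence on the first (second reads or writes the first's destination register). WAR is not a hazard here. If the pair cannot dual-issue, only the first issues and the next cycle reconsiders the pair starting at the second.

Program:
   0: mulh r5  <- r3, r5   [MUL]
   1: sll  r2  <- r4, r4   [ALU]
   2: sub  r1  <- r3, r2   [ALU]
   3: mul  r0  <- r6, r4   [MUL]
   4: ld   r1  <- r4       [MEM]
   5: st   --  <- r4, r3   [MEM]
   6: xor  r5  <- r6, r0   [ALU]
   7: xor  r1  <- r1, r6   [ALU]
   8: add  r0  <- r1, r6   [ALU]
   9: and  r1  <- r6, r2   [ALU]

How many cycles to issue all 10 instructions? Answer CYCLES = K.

t=0 i0/i1:mulh+sll ; 2-wide
t=1 i2/i3:sub+mul ; 2-wide
t=2 i4:ld ; no-port MEM/MEM
t=3 i5/i6:st+xor ; 2-wide
t=4 i7:xor ; RAW r1
t=5 i8/i9:add+and ; 2-wide

CYCLES = 6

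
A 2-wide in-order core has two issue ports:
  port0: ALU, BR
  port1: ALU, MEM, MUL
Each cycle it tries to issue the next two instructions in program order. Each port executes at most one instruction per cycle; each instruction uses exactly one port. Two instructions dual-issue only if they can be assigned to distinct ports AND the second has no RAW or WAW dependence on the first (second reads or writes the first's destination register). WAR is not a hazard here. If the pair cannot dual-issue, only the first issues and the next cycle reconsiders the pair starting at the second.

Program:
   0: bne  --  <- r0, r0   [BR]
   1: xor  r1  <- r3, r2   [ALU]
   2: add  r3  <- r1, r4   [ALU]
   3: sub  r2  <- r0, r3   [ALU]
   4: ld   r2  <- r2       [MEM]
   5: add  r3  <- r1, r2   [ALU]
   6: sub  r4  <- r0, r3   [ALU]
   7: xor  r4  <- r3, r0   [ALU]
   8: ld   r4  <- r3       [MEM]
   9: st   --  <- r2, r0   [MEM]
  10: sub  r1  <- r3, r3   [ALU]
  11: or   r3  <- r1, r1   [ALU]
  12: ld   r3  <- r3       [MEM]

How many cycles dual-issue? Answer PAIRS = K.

0. bne+xor @i0/i1  | pair
1. add @i2  | RAW r3
2. sub @i3  | RAW+WAW r2
3. ld @i4  | RAW r2
4. add @i5  | RAW r3
5. sub @i6  | WAW r4
6. xor @i7  | WAW r4
7. ld @i8  | no-port MEM/MEM
8. st+sub @i9/i10  | pair
9. or @i11  | RAW+WAW r3
10. ld @i12  | tail

PAIRS = 2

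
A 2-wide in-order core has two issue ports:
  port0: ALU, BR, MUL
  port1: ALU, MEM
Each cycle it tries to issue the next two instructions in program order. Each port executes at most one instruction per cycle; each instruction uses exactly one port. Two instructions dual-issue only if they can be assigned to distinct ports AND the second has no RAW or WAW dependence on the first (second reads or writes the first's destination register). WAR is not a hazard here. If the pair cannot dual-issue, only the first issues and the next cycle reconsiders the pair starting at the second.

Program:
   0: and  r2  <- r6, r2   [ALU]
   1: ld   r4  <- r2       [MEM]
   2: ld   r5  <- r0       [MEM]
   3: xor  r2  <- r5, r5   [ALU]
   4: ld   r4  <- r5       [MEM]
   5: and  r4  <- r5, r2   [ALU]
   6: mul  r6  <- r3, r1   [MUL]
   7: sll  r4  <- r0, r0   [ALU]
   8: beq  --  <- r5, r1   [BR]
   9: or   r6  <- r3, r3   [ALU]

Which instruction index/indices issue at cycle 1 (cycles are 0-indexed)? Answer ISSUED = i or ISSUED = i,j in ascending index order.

ISSUED = 1

c0: i0 and.ALU  RAW r2
c1: i1 ld.MEM  no-port MEM/MEM
c2: i2 ld.MEM  RAW r5
c3: i3&i4 xor.ALU ld.MEM  pair
c4: i5&i6 and.ALU mul.MUL  pair
c5: i7&i8 sll.ALU beq.BR  pair
c6: i9 or.ALU  tail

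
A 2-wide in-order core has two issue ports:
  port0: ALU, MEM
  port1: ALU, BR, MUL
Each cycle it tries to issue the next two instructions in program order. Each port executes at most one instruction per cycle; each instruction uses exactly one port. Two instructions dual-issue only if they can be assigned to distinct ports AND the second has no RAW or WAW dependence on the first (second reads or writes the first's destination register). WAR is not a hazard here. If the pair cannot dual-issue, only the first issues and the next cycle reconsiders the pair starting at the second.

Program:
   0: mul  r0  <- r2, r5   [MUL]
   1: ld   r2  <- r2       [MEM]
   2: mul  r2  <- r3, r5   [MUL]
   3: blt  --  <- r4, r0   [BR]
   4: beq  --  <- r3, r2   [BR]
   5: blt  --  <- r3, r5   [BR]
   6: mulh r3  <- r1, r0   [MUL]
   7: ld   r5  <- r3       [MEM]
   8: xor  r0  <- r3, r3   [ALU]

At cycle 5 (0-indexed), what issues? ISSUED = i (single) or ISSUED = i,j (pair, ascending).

ISSUED = 6

[0] i0,i1  mul.MUL ld.MEM  -- dual
[1] i2  mul.MUL  -- no-port MUL/BR
[2] i3  blt.BR  -- no-port BR/BR
[3] i4  beq.BR  -- no-port BR/BR
[4] i5  blt.BR  -- no-port BR/MUL
[5] i6  mulh.MUL  -- RAW r3
[6] i7,i8  ld.MEM xor.ALU  -- dual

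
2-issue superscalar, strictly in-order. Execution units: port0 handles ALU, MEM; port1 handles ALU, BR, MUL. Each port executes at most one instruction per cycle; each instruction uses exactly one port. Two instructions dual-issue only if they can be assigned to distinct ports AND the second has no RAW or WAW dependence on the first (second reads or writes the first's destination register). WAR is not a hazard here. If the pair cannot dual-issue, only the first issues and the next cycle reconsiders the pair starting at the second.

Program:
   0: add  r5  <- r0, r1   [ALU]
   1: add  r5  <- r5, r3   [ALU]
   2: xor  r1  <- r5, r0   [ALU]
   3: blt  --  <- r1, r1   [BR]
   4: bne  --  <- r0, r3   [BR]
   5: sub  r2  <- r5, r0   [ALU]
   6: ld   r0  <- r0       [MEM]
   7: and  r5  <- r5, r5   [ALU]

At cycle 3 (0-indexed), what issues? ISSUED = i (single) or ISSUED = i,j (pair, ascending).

c0: i0 add  RAW+WAW r5
c1: i1 add  RAW r5
c2: i2 xor  RAW r1
c3: i3 blt  no-port BR/BR
c4: i4&i5 bne+sub  dual
c5: i6&i7 ld+and  dual

ISSUED = 3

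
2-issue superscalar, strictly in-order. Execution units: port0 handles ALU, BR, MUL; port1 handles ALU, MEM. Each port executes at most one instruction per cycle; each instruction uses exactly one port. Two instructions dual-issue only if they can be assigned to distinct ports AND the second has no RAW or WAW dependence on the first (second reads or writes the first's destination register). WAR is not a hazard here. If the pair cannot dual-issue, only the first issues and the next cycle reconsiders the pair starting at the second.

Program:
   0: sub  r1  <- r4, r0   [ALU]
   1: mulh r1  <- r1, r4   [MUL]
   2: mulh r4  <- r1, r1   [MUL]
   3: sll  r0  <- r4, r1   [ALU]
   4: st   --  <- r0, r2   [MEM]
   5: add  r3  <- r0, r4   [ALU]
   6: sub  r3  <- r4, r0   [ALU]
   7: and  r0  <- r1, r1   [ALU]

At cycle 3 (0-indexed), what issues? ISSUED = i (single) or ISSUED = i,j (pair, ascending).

0. sub.ALU @i0  | RAW+WAW r1
1. mulh.MUL @i1  | no-port MUL/MUL
2. mulh.MUL @i2  | RAW r4
3. sll.ALU @i3  | RAW r0
4. st.MEM add.ALU @i4&i5  | pair
5. sub.ALU and.ALU @i6&i7  | pair

ISSUED = 3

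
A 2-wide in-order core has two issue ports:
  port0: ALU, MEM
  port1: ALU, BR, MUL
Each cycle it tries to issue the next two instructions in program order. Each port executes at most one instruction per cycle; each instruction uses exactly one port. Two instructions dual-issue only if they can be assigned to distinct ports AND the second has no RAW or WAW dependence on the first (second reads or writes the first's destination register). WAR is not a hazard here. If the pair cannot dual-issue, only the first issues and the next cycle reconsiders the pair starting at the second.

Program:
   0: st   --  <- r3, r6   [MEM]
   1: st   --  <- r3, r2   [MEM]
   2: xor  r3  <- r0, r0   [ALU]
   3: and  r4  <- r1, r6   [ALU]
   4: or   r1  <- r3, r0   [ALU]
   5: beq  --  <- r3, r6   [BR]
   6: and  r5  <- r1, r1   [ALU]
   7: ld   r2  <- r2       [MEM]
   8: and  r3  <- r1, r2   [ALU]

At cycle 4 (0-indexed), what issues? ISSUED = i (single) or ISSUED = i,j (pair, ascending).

0. st.MEM @i0  | no-port MEM/MEM
1. st.MEM/xor.ALU @i1,i2  | 2-wide
2. and.ALU/or.ALU @i3,i4  | 2-wide
3. beq.BR/and.ALU @i5,i6  | 2-wide
4. ld.MEM @i7  | RAW r2
5. and.ALU @i8  | tail

ISSUED = 7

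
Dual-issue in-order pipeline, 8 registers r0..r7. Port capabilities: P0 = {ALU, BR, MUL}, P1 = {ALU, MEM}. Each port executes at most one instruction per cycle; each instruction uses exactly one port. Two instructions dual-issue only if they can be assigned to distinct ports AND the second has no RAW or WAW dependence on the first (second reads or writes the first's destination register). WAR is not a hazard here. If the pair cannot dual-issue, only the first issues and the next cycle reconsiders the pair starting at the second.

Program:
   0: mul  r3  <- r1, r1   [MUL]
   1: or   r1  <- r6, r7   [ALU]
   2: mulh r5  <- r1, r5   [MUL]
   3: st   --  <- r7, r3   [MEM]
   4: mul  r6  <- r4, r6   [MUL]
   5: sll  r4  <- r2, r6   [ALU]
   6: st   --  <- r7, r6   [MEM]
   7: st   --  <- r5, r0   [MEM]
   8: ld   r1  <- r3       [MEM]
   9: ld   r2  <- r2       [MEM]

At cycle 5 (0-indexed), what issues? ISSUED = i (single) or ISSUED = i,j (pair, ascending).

0. mul.MUL;or.ALU @i0+i1  | 2-wide
1. mulh.MUL;st.MEM @i2+i3  | 2-wide
2. mul.MUL @i4  | RAW r6
3. sll.ALU;st.MEM @i5+i6  | 2-wide
4. st.MEM @i7  | no-port MEM/MEM
5. ld.MEM @i8  | no-port MEM/MEM
6. ld.MEM @i9  | tail

ISSUED = 8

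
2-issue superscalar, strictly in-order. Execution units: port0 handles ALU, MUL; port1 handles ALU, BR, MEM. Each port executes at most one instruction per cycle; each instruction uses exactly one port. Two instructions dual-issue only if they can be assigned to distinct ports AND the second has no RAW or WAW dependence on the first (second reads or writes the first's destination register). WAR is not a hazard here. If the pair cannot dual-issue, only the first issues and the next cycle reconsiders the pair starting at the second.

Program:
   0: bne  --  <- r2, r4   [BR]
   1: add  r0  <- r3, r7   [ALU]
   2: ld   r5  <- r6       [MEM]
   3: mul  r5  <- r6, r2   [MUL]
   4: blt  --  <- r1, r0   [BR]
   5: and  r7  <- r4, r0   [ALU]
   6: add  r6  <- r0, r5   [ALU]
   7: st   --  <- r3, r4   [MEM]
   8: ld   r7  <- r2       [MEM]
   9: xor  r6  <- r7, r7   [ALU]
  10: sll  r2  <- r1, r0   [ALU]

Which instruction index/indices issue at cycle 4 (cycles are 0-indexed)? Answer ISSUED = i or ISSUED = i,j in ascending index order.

ISSUED = 7

0. bne.BR;add.ALU @i0&i1  | pair
1. ld.MEM @i2  | WAW r5
2. mul.MUL;blt.BR @i3&i4  | pair
3. and.ALU;add.ALU @i5&i6  | pair
4. st.MEM @i7  | no-port MEM/MEM
5. ld.MEM @i8  | RAW r7
6. xor.ALU;sll.ALU @i9&i10  | pair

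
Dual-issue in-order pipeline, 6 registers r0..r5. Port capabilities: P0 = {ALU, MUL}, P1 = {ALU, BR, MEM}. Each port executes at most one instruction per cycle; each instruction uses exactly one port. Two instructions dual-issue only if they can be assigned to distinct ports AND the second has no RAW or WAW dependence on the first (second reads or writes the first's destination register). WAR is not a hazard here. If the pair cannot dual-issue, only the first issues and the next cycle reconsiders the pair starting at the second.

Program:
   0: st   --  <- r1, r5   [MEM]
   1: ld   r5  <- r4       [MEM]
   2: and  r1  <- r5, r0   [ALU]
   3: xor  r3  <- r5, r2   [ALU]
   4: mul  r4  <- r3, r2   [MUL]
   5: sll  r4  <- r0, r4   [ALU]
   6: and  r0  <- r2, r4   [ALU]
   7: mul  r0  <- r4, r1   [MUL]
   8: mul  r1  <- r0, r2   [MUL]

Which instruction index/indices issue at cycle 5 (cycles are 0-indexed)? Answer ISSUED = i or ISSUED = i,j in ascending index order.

  cy0 -> i0 (st) no-port MEM/MEM
  cy1 -> i1 (ld) RAW r5
  cy2 -> i2&i3 (and;xor) pair
  cy3 -> i4 (mul) RAW+WAW r4
  cy4 -> i5 (sll) RAW r4
  cy5 -> i6 (and) WAW r0
  cy6 -> i7 (mul) no-port MUL/MUL
  cy7 -> i8 (mul) tail

ISSUED = 6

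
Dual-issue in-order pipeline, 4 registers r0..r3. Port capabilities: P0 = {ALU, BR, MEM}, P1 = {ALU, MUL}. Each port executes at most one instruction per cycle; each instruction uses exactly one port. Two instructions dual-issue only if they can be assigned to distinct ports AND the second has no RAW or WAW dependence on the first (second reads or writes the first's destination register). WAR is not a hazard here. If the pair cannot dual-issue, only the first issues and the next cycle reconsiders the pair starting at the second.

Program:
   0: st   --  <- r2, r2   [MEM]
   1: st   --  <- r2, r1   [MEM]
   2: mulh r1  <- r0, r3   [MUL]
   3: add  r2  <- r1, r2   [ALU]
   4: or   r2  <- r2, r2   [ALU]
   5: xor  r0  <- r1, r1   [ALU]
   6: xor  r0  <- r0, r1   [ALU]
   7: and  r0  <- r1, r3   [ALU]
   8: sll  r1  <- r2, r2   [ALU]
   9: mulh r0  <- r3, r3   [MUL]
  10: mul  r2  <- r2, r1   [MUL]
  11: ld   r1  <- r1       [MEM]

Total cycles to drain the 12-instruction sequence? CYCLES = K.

CYCLES = 8

0. st @i0  | no-port MEM/MEM
1. st/mulh @i1,i2  | dual
2. add @i3  | RAW+WAW r2
3. or/xor @i4,i5  | dual
4. xor @i6  | WAW r0
5. and/sll @i7,i8  | dual
6. mulh @i9  | no-port MUL/MUL
7. mul/ld @i10,i11  | dual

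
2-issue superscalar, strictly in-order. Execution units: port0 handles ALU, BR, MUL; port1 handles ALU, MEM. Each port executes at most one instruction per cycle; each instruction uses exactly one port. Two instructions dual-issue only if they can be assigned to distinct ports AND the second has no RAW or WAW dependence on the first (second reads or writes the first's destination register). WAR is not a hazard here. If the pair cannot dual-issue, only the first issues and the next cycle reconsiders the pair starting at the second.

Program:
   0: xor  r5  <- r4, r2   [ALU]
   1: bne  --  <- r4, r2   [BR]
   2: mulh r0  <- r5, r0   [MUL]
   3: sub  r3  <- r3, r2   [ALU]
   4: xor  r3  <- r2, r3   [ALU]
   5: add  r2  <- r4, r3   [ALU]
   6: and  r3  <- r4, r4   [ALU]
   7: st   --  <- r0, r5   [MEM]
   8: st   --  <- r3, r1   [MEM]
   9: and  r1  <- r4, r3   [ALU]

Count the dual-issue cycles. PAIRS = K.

PAIRS = 4

c0: i0&i1 xor/bne  pair
c1: i2&i3 mulh/sub  pair
c2: i4 xor  RAW r3
c3: i5&i6 add/and  pair
c4: i7 st  no-port MEM/MEM
c5: i8&i9 st/and  pair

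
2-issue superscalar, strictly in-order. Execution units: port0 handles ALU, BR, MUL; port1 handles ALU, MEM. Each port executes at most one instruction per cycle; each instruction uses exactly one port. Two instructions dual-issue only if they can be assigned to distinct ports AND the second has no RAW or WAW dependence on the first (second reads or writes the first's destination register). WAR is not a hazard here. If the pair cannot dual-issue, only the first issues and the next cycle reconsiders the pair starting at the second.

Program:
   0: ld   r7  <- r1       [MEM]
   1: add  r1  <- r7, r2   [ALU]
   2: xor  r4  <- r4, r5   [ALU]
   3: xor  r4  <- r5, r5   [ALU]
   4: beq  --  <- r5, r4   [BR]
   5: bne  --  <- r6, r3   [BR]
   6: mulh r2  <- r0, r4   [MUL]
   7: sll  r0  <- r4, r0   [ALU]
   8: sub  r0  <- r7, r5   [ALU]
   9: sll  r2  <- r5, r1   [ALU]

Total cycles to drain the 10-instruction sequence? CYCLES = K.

CYCLES = 7

[0] i0  ld.MEM  -- RAW r7
[1] i1+i2  add.ALU xor.ALU  -- pair
[2] i3  xor.ALU  -- RAW r4
[3] i4  beq.BR  -- no-port BR/BR
[4] i5  bne.BR  -- no-port BR/MUL
[5] i6+i7  mulh.MUL sll.ALU  -- pair
[6] i8+i9  sub.ALU sll.ALU  -- pair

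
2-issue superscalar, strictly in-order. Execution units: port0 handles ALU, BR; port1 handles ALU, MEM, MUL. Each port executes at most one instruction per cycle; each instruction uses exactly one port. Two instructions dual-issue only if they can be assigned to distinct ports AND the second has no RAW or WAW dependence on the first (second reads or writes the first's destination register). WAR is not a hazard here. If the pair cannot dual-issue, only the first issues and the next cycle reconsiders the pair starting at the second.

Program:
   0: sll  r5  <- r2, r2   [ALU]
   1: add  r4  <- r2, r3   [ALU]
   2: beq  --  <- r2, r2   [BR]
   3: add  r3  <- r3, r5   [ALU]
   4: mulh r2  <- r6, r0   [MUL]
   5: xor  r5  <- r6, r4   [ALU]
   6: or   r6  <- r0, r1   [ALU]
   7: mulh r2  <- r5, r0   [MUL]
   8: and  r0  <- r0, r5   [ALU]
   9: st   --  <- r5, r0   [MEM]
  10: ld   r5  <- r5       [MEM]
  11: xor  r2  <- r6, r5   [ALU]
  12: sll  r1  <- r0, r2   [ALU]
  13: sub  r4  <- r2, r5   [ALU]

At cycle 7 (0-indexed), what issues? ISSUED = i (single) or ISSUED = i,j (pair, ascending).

t=0 i0&i1:sll;add ; pair
t=1 i2&i3:beq;add ; pair
t=2 i4&i5:mulh;xor ; pair
t=3 i6&i7:or;mulh ; pair
t=4 i8:and ; RAW r0
t=5 i9:st ; no-port MEM/MEM
t=6 i10:ld ; RAW r5
t=7 i11:xor ; RAW r2
t=8 i12&i13:sll;sub ; pair

ISSUED = 11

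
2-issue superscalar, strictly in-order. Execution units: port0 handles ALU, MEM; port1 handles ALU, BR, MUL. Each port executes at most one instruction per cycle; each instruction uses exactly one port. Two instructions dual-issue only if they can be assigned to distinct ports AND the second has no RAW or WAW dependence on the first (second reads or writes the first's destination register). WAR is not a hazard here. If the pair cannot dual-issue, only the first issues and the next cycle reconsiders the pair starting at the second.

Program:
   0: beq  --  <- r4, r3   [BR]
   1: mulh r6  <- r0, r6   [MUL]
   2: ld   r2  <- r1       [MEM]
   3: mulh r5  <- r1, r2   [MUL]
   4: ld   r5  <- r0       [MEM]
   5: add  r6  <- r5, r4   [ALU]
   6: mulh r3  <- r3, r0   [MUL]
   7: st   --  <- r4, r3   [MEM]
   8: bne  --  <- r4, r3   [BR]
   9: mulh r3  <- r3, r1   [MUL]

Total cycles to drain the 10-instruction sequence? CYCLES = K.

t=0 i0:beq ; no-port BR/MUL
t=1 i1/i2:mulh/ld ; 2-wide
t=2 i3:mulh ; WAW r5
t=3 i4:ld ; RAW r5
t=4 i5/i6:add/mulh ; 2-wide
t=5 i7/i8:st/bne ; 2-wide
t=6 i9:mulh ; tail

CYCLES = 7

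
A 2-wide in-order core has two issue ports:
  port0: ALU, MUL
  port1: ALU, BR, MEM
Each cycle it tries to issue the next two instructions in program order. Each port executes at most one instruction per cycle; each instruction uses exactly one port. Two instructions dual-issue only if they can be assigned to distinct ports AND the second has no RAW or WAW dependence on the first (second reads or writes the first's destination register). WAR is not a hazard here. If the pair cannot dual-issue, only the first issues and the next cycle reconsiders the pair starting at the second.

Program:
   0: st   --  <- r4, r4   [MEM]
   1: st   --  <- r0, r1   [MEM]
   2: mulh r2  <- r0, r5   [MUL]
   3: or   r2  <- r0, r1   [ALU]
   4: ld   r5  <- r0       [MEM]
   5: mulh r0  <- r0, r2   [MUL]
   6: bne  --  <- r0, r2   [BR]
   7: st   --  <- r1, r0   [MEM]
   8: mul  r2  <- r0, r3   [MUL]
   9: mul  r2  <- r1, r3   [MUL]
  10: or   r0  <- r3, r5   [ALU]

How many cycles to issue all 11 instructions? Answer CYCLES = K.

[0] i0  st.MEM  -- no-port MEM/MEM
[1] i1&i2  st.MEM+mulh.MUL  -- pair
[2] i3&i4  or.ALU+ld.MEM  -- pair
[3] i5  mulh.MUL  -- RAW r0
[4] i6  bne.BR  -- no-port BR/MEM
[5] i7&i8  st.MEM+mul.MUL  -- pair
[6] i9&i10  mul.MUL+or.ALU  -- pair

CYCLES = 7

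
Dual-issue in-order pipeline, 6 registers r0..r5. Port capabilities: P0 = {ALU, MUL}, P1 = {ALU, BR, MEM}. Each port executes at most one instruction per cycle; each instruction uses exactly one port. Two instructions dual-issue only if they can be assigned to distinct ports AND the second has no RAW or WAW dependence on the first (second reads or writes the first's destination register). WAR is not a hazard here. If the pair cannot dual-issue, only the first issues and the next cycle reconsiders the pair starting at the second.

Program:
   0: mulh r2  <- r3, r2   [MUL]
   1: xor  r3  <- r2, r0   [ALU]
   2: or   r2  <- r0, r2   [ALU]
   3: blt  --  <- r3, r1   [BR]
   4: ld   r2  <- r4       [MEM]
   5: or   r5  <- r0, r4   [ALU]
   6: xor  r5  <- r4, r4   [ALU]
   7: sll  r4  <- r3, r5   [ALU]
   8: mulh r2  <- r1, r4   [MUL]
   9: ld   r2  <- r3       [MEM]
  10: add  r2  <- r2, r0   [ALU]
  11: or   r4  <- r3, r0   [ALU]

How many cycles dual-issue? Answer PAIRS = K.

PAIRS = 3

[0] i0  mulh.MUL  -- RAW r2
[1] i1/i2  xor.ALU+or.ALU  -- dual
[2] i3  blt.BR  -- no-port BR/MEM
[3] i4/i5  ld.MEM+or.ALU  -- dual
[4] i6  xor.ALU  -- RAW r5
[5] i7  sll.ALU  -- RAW r4
[6] i8  mulh.MUL  -- WAW r2
[7] i9  ld.MEM  -- RAW+WAW r2
[8] i10/i11  add.ALU+or.ALU  -- dual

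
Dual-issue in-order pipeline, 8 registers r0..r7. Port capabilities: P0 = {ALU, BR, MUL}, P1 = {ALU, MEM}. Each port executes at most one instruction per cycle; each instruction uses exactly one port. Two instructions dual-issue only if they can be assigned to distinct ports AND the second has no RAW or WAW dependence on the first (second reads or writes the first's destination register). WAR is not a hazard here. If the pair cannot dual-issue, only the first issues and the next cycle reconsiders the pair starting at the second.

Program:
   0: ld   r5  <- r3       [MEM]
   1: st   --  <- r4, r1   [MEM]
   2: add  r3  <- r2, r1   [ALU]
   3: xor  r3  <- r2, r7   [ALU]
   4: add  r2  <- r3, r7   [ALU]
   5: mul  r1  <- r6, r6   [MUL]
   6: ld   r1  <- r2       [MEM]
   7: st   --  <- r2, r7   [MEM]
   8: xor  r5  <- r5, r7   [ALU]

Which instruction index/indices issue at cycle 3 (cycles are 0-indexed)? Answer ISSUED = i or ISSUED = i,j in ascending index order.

ISSUED = 4,5

  cy0 -> i0 (ld) no-port MEM/MEM
  cy1 -> i1&i2 (st+add) 2-wide
  cy2 -> i3 (xor) RAW r3
  cy3 -> i4&i5 (add+mul) 2-wide
  cy4 -> i6 (ld) no-port MEM/MEM
  cy5 -> i7&i8 (st+xor) 2-wide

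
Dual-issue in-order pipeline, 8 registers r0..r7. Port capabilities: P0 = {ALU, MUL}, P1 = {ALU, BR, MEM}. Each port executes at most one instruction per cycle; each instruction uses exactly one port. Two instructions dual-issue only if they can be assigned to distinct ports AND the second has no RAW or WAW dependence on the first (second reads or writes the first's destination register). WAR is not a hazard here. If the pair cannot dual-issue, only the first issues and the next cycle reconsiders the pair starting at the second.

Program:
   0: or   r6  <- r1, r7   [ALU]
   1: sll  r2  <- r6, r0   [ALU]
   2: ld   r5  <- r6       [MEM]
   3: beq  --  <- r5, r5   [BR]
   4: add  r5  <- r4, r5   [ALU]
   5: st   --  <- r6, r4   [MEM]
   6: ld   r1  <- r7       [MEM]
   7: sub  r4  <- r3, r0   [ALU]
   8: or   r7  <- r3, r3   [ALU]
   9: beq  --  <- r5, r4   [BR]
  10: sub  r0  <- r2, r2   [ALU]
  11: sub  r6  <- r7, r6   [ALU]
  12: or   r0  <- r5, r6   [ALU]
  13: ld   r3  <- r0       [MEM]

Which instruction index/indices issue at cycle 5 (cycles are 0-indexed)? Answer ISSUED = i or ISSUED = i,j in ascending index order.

0. or.ALU @i0  | RAW r6
1. sll.ALU+ld.MEM @i1/i2  | dual
2. beq.BR+add.ALU @i3/i4  | dual
3. st.MEM @i5  | no-port MEM/MEM
4. ld.MEM+sub.ALU @i6/i7  | dual
5. or.ALU+beq.BR @i8/i9  | dual
6. sub.ALU+sub.ALU @i10/i11  | dual
7. or.ALU @i12  | RAW r0
8. ld.MEM @i13  | tail

ISSUED = 8,9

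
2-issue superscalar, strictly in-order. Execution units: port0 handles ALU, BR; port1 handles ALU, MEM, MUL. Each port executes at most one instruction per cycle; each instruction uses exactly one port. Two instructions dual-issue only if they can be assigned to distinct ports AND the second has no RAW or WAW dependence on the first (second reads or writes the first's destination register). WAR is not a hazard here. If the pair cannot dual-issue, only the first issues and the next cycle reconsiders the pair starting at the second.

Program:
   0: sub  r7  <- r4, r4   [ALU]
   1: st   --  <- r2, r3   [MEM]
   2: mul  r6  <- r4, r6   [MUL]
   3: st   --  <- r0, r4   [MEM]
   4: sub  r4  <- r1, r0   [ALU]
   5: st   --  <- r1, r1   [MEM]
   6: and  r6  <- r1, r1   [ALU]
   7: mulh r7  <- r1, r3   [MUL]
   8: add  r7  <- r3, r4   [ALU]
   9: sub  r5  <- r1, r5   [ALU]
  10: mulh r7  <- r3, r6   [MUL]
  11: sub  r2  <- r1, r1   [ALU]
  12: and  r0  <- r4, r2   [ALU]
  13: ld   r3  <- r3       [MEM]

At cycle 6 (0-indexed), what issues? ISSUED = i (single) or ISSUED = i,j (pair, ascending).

t=0 i0,i1:sub+st ; pair
t=1 i2:mul ; no-port MUL/MEM
t=2 i3,i4:st+sub ; pair
t=3 i5,i6:st+and ; pair
t=4 i7:mulh ; WAW r7
t=5 i8,i9:add+sub ; pair
t=6 i10,i11:mulh+sub ; pair
t=7 i12,i13:and+ld ; pair

ISSUED = 10,11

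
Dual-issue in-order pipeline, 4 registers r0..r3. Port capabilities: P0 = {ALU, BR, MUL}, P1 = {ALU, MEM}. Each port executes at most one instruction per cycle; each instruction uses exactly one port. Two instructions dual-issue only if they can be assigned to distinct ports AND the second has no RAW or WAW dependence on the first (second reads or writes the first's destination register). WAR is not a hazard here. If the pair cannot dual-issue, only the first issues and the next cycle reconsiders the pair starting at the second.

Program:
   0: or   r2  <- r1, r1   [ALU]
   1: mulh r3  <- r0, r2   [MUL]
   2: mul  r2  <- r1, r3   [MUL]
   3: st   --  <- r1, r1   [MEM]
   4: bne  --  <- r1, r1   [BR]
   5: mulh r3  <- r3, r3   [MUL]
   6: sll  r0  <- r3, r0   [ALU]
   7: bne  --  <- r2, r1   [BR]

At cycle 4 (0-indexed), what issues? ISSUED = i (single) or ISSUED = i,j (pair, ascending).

t=0 i0:or.ALU ; RAW r2
t=1 i1:mulh.MUL ; no-port MUL/MUL
t=2 i2+i3:mul.MUL st.MEM ; pair
t=3 i4:bne.BR ; no-port BR/MUL
t=4 i5:mulh.MUL ; RAW r3
t=5 i6+i7:sll.ALU bne.BR ; pair

ISSUED = 5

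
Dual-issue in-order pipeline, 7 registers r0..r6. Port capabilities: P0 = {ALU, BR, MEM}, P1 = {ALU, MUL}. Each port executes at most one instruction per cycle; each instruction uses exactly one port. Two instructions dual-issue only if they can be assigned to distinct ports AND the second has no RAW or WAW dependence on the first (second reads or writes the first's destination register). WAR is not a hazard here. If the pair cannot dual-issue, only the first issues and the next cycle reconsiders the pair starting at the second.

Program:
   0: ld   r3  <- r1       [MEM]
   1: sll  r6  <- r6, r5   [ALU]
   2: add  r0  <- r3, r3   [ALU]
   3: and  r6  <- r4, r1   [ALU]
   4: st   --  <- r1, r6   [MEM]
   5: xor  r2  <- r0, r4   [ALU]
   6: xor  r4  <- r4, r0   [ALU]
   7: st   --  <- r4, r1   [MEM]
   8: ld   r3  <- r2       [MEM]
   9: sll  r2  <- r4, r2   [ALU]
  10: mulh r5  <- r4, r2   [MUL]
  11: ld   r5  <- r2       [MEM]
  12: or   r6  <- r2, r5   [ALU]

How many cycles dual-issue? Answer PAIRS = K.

PAIRS = 4

c0: i0+i1 ld.MEM+sll.ALU  pair
c1: i2+i3 add.ALU+and.ALU  pair
c2: i4+i5 st.MEM+xor.ALU  pair
c3: i6 xor.ALU  RAW r4
c4: i7 st.MEM  no-port MEM/MEM
c5: i8+i9 ld.MEM+sll.ALU  pair
c6: i10 mulh.MUL  WAW r5
c7: i11 ld.MEM  RAW r5
c8: i12 or.ALU  tail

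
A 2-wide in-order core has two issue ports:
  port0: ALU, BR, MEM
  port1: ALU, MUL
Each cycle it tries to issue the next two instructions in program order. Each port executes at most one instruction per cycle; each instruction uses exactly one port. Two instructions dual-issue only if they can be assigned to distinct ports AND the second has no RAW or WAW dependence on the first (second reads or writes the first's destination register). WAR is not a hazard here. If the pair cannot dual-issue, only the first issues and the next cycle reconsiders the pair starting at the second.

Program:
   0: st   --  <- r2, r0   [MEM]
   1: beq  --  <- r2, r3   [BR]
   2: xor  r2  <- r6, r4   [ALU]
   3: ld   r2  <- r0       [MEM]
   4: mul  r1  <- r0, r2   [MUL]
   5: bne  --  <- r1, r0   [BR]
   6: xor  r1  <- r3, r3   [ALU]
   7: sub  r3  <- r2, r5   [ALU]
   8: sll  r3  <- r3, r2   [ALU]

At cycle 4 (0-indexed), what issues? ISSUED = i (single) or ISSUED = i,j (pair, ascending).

c0: i0 st  no-port MEM/BR
c1: i1/i2 beq xor  dual
c2: i3 ld  RAW r2
c3: i4 mul  RAW r1
c4: i5/i6 bne xor  dual
c5: i7 sub  RAW+WAW r3
c6: i8 sll  tail

ISSUED = 5,6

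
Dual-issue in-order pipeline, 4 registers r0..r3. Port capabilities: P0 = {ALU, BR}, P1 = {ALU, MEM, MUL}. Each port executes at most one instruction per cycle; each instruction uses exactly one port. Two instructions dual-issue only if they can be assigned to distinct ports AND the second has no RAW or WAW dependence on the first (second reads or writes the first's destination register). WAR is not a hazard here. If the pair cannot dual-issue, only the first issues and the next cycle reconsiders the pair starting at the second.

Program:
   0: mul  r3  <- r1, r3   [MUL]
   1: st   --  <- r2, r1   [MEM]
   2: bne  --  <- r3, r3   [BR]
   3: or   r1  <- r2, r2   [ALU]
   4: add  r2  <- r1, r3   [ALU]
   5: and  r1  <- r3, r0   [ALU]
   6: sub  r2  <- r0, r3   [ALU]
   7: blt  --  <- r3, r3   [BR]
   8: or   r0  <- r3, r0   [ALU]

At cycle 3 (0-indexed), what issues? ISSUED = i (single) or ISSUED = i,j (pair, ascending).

t=0 i0:mul ; no-port MUL/MEM
t=1 i1+i2:st;bne ; dual
t=2 i3:or ; RAW r1
t=3 i4+i5:add;and ; dual
t=4 i6+i7:sub;blt ; dual
t=5 i8:or ; tail

ISSUED = 4,5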